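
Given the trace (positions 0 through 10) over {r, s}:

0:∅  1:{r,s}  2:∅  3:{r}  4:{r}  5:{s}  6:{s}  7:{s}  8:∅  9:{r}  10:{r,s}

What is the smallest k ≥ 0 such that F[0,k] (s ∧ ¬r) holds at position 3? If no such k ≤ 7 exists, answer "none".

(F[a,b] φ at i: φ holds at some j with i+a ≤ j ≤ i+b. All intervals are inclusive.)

Scan j = 3,4,… for (s ∧ ¬r):
  j=3: fails
  j=4: fails
  j=5: holds
First hit at j=5, so smallest k = 5-3 = 2.

2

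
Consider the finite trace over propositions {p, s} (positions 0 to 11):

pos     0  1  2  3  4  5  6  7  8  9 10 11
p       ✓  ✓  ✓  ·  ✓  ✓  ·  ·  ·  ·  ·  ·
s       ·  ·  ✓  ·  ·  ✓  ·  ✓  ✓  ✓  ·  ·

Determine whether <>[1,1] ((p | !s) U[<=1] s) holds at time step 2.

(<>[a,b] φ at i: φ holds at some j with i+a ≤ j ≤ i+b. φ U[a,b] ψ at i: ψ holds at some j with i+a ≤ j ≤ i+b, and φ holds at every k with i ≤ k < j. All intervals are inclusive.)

No

Check ((p | !s) U[<=1] s) at each j in [3,3]:
  j=3: fails
No position in the window satisfies it → formula fails.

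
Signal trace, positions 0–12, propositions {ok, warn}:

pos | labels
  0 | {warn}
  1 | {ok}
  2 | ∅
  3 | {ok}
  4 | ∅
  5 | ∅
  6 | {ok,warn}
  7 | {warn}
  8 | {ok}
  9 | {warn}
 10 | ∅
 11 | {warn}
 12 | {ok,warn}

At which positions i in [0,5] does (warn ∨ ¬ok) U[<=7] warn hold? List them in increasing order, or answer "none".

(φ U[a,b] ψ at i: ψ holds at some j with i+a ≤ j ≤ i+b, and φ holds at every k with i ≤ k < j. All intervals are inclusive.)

0, 4, 5

Evaluate at each i in [0,5]:
  i=0: ✓ (rhs at j=0)
  i=1: ✗ (lhs fails at k=1 before rhs at j=6)
  i=2: ✗ (lhs fails at k=3 before rhs at j=6)
  i=3: ✗ (lhs fails at k=3 before rhs at j=6)
  i=4: ✓ (rhs at j=6; lhs holds on [4,5])
  i=5: ✓ (rhs at j=6; lhs holds on [5,5])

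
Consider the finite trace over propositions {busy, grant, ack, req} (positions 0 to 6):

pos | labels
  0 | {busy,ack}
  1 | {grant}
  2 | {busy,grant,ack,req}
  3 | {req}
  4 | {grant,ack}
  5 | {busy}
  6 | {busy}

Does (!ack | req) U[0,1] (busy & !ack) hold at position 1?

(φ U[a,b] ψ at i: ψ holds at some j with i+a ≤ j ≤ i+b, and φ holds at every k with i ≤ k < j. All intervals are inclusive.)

False

Need some j in [1,2] with (busy & !ack), and (!ack | req) at every k in [1,j-1].
  j=1: (busy & !ack) false.
  j=2: (busy & !ack) false.
No j in the window works → until fails.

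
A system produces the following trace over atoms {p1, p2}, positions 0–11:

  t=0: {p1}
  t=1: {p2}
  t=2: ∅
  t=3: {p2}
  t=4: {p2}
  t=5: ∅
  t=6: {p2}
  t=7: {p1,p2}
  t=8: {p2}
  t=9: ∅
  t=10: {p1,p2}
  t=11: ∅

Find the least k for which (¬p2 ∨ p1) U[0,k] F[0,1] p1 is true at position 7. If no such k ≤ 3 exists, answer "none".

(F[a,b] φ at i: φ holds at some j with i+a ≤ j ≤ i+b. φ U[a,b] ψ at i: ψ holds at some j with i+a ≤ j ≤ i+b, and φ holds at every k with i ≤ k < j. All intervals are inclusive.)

Need earliest j ≥ 7 with F[0,1] p1, and (¬p2 ∨ p1) at every k in [7,j-1].
  j=7: rhs holds (empty prefix). k = 0.

0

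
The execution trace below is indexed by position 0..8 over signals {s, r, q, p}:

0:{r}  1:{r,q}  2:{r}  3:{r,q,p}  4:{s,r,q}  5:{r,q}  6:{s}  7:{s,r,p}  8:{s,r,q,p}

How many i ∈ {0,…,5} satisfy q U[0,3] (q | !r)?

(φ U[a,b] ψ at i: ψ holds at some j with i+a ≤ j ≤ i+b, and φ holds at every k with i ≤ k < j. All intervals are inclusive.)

4

Evaluate at each i in [0,5]:
  i=0: ✗ (lhs fails at k=0 before rhs at j=1)
  i=1: ✓ (rhs at j=1)
  i=2: ✗ (lhs fails at k=2 before rhs at j=3)
  i=3: ✓ (rhs at j=3)
  i=4: ✓ (rhs at j=4)
  i=5: ✓ (rhs at j=5)
Positions where it holds: {1, 3, 4, 5} → 4.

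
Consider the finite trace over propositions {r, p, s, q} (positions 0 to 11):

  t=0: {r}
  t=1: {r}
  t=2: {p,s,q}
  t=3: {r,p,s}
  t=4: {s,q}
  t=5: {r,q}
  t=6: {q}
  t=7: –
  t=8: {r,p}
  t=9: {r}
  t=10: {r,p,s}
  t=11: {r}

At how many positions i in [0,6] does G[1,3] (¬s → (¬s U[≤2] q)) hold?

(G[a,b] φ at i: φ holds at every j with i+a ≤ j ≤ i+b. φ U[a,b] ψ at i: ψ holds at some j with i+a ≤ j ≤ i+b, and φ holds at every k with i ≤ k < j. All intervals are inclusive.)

4

Evaluate at each i in [0,6]:
  i=0: ✓ (all of [1,3])
  i=1: ✓ (all of [2,4])
  i=2: ✓ (all of [3,5])
  i=3: ✓ (all of [4,6])
  i=4: ✗ (fails at j=7)
  i=5: ✗ (fails at j=7)
  i=6: ✗ (fails at j=7)
Positions where it holds: {0, 1, 2, 3} → 4.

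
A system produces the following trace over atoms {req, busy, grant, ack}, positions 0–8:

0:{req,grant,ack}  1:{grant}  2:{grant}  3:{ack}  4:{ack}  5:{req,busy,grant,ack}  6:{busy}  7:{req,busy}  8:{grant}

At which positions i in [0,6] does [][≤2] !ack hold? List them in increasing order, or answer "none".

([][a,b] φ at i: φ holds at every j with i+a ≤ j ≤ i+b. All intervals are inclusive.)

Evaluate at each i in [0,6]:
  i=0: ✗ (fails at j=0)
  i=1: ✗ (fails at j=3)
  i=2: ✗ (fails at j=3)
  i=3: ✗ (fails at j=3)
  i=4: ✗ (fails at j=4)
  i=5: ✗ (fails at j=5)
  i=6: ✓ (all of [6,8])

6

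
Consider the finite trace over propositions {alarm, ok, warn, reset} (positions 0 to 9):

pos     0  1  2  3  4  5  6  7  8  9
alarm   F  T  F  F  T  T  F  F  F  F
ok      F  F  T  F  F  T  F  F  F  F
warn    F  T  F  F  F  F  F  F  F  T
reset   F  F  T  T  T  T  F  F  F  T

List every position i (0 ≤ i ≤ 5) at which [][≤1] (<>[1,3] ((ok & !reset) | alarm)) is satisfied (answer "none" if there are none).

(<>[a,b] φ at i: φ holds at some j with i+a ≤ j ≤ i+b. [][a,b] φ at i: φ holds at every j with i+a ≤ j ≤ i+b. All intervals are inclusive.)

0, 1, 2, 3

Evaluate at each i in [0,5]:
  i=0: ✓ (all of [0,1])
  i=1: ✓ (all of [1,2])
  i=2: ✓ (all of [2,3])
  i=3: ✓ (all of [3,4])
  i=4: ✗ (fails at j=5)
  i=5: ✗ (fails at j=5)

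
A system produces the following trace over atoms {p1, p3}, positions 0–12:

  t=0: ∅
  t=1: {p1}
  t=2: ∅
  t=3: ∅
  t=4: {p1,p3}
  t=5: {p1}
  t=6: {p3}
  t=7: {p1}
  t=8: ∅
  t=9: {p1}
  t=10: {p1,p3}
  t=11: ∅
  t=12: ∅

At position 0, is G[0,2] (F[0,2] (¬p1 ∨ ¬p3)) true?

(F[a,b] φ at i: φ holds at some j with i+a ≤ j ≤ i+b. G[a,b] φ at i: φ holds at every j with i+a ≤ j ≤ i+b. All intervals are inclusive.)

Yes

Check F[0,2] (¬p1 ∨ ¬p3) at every j in [0,2]:
  j=0: holds (witness at 0)
  j=1: holds (witness at 1)
  j=2: holds (witness at 2)
All positions satisfy it → formula holds.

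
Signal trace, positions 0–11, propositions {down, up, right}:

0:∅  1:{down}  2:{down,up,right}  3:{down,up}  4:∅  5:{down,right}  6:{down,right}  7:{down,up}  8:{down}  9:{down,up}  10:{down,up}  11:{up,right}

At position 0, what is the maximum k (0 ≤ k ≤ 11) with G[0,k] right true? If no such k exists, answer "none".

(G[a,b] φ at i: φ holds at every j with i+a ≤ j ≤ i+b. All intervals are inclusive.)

none

right must hold from j=0 onward; find where it first fails.
  j=0: fails → no k works.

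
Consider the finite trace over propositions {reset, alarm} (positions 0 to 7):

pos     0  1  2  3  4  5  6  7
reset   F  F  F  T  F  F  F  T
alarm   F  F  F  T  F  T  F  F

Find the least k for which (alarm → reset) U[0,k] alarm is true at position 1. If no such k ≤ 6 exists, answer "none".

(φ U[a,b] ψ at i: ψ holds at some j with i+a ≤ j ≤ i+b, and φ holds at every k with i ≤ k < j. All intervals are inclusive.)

Need earliest j ≥ 1 with alarm, and (alarm → reset) at every k in [1,j-1].
  j=1: rhs fails.
  j=2: rhs fails.
  j=3: rhs holds; lhs holds on [1,2]. k = 2.

2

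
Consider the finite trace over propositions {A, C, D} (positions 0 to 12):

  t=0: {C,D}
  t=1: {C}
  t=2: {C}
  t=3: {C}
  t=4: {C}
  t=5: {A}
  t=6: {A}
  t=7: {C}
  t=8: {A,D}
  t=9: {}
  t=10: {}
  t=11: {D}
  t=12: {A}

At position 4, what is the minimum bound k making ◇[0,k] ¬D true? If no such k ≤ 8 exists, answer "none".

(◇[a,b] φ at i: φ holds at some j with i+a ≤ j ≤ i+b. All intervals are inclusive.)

0

Scan j = 4,5,… for ¬D:
  j=4: holds
First hit at j=4, so smallest k = 4-4 = 0.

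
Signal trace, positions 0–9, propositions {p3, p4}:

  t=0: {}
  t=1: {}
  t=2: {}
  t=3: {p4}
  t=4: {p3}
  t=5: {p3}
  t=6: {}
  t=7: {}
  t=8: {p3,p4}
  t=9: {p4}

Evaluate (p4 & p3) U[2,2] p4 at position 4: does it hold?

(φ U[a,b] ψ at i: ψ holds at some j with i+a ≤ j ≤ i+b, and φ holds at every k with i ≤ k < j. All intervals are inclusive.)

Need some j in [6,6] with p4, and (p4 & p3) at every k in [4,j-1].
  j=6: p4 false.
No j in the window works → until fails.

No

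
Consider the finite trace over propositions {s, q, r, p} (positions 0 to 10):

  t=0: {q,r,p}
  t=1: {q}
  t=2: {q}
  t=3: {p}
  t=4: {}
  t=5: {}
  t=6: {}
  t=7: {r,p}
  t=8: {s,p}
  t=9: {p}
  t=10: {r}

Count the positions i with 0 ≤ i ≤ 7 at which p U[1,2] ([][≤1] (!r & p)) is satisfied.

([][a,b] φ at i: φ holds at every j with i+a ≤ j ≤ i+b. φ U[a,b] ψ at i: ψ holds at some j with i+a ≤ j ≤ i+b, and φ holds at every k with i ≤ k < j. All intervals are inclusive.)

Evaluate at each i in [0,7]:
  i=0: ✗ (no rhs in [1,2])
  i=1: ✗ (no rhs in [2,3])
  i=2: ✗ (no rhs in [3,4])
  i=3: ✗ (no rhs in [4,5])
  i=4: ✗ (no rhs in [5,6])
  i=5: ✗ (no rhs in [6,7])
  i=6: ✗ (lhs fails at k=6 before rhs at j=8)
  i=7: ✓ (rhs at j=8; lhs holds on [7,7])
Positions where it holds: {7} → 1.

1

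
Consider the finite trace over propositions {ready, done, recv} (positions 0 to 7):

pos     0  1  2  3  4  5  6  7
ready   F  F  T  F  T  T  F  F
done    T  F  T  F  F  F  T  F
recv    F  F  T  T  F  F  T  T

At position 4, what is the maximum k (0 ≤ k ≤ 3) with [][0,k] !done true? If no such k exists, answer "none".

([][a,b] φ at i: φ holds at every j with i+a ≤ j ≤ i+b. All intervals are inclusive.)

!done must hold from j=4 onward; find where it first fails.
  j=4: holds
  j=5: holds
  j=6: fails
Holds on [4,5], so largest k = 1.

1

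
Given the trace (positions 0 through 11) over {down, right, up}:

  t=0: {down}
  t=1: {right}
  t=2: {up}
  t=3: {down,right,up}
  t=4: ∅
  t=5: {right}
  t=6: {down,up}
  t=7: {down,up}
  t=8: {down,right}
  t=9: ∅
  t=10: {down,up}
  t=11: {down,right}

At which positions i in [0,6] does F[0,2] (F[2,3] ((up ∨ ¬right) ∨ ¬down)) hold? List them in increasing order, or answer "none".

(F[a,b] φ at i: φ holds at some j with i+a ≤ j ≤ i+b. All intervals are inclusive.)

0, 1, 2, 3, 4, 5, 6

Evaluate at each i in [0,6]:
  i=0: ✓ (witness j=0)
  i=1: ✓ (witness j=1)
  i=2: ✓ (witness j=2)
  i=3: ✓ (witness j=3)
  i=4: ✓ (witness j=4)
  i=5: ✓ (witness j=5)
  i=6: ✓ (witness j=6)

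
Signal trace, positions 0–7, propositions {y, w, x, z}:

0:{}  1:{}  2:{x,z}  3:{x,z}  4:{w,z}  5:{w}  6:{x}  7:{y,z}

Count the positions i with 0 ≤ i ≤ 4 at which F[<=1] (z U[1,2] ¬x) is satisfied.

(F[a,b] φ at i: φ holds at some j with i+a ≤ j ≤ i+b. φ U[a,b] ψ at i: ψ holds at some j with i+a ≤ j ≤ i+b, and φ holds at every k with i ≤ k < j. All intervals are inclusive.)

Evaluate at each i in [0,4]:
  i=0: ✗ (none in [0,1])
  i=1: ✓ (witness j=2)
  i=2: ✓ (witness j=2)
  i=3: ✓ (witness j=3)
  i=4: ✓ (witness j=4)
Positions where it holds: {1, 2, 3, 4} → 4.

4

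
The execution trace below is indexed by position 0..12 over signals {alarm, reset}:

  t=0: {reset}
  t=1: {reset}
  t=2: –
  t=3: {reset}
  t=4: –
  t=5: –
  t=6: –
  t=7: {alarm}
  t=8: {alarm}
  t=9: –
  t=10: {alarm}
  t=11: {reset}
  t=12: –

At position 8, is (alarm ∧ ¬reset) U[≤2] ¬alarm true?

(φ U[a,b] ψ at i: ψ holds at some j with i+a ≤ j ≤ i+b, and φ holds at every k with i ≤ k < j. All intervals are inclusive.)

Holds

Need some j in [8,10] with ¬alarm, and (alarm ∧ ¬reset) at every k in [8,j-1].
  j=8: ¬alarm false.
  j=9: ¬alarm holds; (alarm ∧ ¬reset) holds at every k in [8,8] → satisfied.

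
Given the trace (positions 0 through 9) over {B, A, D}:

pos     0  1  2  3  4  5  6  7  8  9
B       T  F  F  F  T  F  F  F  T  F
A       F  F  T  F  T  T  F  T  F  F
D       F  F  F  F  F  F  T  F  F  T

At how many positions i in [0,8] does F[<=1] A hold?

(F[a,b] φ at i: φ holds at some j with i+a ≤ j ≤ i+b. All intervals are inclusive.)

Evaluate at each i in [0,8]:
  i=0: ✗ (none in [0,1])
  i=1: ✓ (witness j=2)
  i=2: ✓ (witness j=2)
  i=3: ✓ (witness j=4)
  i=4: ✓ (witness j=4)
  i=5: ✓ (witness j=5)
  i=6: ✓ (witness j=7)
  i=7: ✓ (witness j=7)
  i=8: ✗ (none in [8,9])
Positions where it holds: {1, 2, 3, 4, 5, 6, 7} → 7.

7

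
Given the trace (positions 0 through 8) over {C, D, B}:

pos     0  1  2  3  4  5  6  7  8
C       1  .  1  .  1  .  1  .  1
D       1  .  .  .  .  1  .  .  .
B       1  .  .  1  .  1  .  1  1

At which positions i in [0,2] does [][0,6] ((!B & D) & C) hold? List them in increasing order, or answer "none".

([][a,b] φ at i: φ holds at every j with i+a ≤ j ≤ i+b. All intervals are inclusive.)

Evaluate at each i in [0,2]:
  i=0: ✗ (fails at j=0)
  i=1: ✗ (fails at j=1)
  i=2: ✗ (fails at j=2)

none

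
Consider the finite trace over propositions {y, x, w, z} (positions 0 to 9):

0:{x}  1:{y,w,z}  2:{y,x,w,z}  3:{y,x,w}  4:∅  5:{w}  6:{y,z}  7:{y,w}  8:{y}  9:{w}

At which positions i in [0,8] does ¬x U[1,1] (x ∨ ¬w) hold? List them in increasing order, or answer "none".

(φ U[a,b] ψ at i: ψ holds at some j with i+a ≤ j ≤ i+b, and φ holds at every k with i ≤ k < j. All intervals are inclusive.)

1, 5, 7

Evaluate at each i in [0,8]:
  i=0: ✗ (no rhs in [1,1])
  i=1: ✓ (rhs at j=2; lhs holds on [1,1])
  i=2: ✗ (lhs fails at k=2 before rhs at j=3)
  i=3: ✗ (lhs fails at k=3 before rhs at j=4)
  i=4: ✗ (no rhs in [5,5])
  i=5: ✓ (rhs at j=6; lhs holds on [5,5])
  i=6: ✗ (no rhs in [7,7])
  i=7: ✓ (rhs at j=8; lhs holds on [7,7])
  i=8: ✗ (no rhs in [9,9])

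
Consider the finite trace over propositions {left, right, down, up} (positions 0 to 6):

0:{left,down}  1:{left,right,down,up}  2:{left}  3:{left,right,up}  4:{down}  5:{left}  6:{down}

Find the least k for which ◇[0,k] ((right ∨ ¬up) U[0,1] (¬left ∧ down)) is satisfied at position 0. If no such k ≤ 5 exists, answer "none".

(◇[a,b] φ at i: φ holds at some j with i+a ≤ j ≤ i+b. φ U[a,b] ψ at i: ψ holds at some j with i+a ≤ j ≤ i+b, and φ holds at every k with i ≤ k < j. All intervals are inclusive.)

3

Scan j = 0,1,… for ((right ∨ ¬up) U[0,1] (¬left ∧ down)):
  j=0: fails
  j=1: fails
  j=2: fails
  j=3: holds
First hit at j=3, so smallest k = 3-0 = 3.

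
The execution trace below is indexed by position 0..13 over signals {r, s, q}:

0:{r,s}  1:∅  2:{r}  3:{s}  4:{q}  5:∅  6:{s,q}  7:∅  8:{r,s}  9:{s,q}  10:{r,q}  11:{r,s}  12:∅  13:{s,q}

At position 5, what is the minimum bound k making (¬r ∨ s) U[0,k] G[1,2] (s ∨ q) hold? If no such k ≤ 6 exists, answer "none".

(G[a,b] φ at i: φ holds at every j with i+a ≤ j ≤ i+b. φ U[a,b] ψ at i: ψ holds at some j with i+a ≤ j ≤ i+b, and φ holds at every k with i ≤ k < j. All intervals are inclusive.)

2

Need earliest j ≥ 5 with G[1,2] (s ∨ q), and (¬r ∨ s) at every k in [5,j-1].
  j=5: rhs fails.
  j=6: rhs fails.
  j=7: rhs holds; lhs holds on [5,6]. k = 2.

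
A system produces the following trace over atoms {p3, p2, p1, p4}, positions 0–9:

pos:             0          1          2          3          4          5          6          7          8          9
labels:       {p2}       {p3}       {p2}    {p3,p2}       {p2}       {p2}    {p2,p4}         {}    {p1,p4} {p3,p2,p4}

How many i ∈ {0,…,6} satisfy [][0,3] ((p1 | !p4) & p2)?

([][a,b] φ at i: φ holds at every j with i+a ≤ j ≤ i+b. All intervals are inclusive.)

Evaluate at each i in [0,6]:
  i=0: ✗ (fails at j=1)
  i=1: ✗ (fails at j=1)
  i=2: ✓ (all of [2,5])
  i=3: ✗ (fails at j=6)
  i=4: ✗ (fails at j=6)
  i=5: ✗ (fails at j=6)
  i=6: ✗ (fails at j=6)
Positions where it holds: {2} → 1.

1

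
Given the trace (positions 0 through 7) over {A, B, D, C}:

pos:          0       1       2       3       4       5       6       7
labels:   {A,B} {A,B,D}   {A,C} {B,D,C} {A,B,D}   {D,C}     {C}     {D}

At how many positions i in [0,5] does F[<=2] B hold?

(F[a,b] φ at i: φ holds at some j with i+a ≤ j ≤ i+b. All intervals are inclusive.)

Evaluate at each i in [0,5]:
  i=0: ✓ (witness j=0)
  i=1: ✓ (witness j=1)
  i=2: ✓ (witness j=3)
  i=3: ✓ (witness j=3)
  i=4: ✓ (witness j=4)
  i=5: ✗ (none in [5,7])
Positions where it holds: {0, 1, 2, 3, 4} → 5.

5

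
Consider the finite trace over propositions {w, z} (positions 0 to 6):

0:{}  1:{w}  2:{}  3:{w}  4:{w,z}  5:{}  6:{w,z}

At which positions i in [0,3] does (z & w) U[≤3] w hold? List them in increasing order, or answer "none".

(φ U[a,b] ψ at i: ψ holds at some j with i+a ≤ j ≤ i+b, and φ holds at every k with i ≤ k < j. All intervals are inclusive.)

1, 3

Evaluate at each i in [0,3]:
  i=0: ✗ (lhs fails at k=0 before rhs at j=1)
  i=1: ✓ (rhs at j=1)
  i=2: ✗ (lhs fails at k=2 before rhs at j=3)
  i=3: ✓ (rhs at j=3)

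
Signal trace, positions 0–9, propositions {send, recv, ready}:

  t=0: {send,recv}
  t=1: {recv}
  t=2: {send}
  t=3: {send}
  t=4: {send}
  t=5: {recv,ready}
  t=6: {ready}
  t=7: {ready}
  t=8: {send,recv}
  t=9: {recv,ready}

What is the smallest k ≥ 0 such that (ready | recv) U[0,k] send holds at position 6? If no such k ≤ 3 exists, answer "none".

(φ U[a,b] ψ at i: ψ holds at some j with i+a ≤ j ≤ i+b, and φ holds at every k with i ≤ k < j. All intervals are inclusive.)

2

Need earliest j ≥ 6 with send, and (ready | recv) at every k in [6,j-1].
  j=6: rhs fails.
  j=7: rhs fails.
  j=8: rhs holds; lhs holds on [6,7]. k = 2.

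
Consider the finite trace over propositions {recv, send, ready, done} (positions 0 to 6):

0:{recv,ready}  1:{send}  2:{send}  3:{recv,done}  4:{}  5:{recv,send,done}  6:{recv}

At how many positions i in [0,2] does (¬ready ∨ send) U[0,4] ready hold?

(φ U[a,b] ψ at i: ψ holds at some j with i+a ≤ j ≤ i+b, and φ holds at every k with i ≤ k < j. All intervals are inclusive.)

1

Evaluate at each i in [0,2]:
  i=0: ✓ (rhs at j=0)
  i=1: ✗ (no rhs in [1,5])
  i=2: ✗ (no rhs in [2,6])
Positions where it holds: {0} → 1.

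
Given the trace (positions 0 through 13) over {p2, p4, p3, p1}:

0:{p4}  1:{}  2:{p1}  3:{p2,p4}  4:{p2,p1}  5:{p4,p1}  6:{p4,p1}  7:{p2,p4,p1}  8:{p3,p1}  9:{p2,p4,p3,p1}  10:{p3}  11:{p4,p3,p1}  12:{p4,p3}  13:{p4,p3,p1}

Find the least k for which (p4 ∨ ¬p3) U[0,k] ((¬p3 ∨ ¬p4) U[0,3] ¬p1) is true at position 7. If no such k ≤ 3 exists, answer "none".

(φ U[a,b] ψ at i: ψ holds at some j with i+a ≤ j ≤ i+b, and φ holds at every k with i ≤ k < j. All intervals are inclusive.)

none

Need earliest j ≥ 7 with ((¬p3 ∨ ¬p4) U[0,3] ¬p1), and (p4 ∨ ¬p3) at every k in [7,j-1].
  j=7: rhs fails.
  j=8: rhs fails.
  j=9: rhs fails.
  j=10: rhs holds but lhs fails at k=8.
No witness within the range → none.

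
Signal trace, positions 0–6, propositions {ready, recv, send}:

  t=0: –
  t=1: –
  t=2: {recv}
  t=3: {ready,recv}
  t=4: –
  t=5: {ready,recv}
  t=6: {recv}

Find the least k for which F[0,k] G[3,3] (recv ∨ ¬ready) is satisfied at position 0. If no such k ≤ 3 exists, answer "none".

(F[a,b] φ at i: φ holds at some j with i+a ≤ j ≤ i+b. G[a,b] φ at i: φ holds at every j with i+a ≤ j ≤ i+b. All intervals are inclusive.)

0

Scan j = 0,1,… for G[3,3] (recv ∨ ¬ready):
  j=0: holds
First hit at j=0, so smallest k = 0-0 = 0.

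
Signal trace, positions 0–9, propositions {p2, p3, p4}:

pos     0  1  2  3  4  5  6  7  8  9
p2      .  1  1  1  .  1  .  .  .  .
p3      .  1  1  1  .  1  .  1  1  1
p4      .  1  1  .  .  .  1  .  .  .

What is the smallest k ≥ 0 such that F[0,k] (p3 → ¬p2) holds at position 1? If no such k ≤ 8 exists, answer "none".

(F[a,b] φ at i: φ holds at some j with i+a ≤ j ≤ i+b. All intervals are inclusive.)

Scan j = 1,2,… for (p3 → ¬p2):
  j=1: fails
  j=2: fails
  j=3: fails
  j=4: holds
First hit at j=4, so smallest k = 4-1 = 3.

3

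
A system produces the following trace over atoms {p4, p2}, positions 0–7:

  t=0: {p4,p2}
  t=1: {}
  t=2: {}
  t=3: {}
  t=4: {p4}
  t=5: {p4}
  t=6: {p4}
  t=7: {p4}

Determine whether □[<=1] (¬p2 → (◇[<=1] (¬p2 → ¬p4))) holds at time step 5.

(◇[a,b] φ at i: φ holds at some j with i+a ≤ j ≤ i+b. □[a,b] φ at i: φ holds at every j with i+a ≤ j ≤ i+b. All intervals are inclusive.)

Check (¬p2 → (◇[<=1] (¬p2 → ¬p4))) at every j in [5,6]:
  j=5: antecedent true; consequent fails (none in [5,6]) → ✗
  j=6: antecedent true; consequent fails (none in [6,7]) → ✗
Fails at j=5 → formula fails.

No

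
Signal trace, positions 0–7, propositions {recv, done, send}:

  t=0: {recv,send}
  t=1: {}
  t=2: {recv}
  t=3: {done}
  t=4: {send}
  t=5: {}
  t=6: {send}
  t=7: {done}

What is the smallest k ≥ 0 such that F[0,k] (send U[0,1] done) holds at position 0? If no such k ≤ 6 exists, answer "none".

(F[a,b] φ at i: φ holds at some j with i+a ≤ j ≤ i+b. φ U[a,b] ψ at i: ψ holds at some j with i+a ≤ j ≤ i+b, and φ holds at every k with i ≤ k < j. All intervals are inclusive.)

3

Scan j = 0,1,… for (send U[0,1] done):
  j=0: fails
  j=1: fails
  j=2: fails
  j=3: holds
First hit at j=3, so smallest k = 3-0 = 3.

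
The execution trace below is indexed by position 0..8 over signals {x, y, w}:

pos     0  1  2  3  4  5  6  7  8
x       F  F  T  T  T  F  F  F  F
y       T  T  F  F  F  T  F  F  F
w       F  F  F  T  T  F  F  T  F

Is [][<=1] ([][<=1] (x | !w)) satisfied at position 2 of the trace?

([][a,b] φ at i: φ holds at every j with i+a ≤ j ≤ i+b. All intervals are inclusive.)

Yes

Check [][<=1] (x | !w) at every j in [2,3]:
  j=2: holds on [2,3]
  j=3: holds on [3,4]
All positions satisfy it → formula holds.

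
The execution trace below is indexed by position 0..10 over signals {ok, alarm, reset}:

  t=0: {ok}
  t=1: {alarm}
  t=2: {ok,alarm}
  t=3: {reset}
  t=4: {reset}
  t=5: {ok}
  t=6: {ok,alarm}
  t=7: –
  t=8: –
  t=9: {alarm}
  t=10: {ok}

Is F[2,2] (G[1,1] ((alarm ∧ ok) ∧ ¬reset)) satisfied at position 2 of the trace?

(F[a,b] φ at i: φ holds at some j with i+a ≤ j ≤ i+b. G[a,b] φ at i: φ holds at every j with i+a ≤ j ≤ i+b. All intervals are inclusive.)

False

Check G[1,1] ((alarm ∧ ok) ∧ ¬reset) at each j in [4,4]:
  j=4: fails at 5
No position in the window satisfies it → formula fails.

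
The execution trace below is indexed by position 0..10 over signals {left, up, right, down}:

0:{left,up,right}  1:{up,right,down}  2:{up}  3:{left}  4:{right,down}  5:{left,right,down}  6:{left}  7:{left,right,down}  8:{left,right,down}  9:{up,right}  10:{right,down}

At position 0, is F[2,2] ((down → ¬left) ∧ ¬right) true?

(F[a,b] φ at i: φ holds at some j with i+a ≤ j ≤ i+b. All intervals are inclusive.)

Holds

Check ((down → ¬left) ∧ ¬right) at each j in [2,2]:
  j=2: true
Found at j=2 → formula holds.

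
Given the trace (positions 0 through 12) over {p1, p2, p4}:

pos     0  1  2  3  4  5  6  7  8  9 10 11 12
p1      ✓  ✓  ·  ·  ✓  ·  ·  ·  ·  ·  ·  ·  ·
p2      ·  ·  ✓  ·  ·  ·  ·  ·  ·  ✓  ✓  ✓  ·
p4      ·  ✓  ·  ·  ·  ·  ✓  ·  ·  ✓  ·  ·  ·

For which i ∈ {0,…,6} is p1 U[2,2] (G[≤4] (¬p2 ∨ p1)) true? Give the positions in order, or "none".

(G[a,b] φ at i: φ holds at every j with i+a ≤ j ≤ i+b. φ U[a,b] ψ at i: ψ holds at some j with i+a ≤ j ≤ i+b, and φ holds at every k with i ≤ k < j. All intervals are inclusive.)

none

Evaluate at each i in [0,6]:
  i=0: ✗ (no rhs in [2,2])
  i=1: ✗ (lhs fails at k=2 before rhs at j=3)
  i=2: ✗ (lhs fails at k=2 before rhs at j=4)
  i=3: ✗ (no rhs in [5,5])
  i=4: ✗ (no rhs in [6,6])
  i=5: ✗ (no rhs in [7,7])
  i=6: ✗ (no rhs in [8,8])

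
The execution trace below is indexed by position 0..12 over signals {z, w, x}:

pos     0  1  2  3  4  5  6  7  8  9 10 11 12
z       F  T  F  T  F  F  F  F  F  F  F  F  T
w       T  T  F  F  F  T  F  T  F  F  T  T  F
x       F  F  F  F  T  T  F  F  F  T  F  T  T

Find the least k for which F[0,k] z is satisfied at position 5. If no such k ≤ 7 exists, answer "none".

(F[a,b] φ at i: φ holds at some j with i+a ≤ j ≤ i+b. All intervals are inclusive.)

Scan j = 5,6,… for z:
  j=5: fails
  j=6: fails
  j=7: fails
  j=8: fails
  j=9: fails
  j=10: fails
  j=11: fails
  j=12: holds
First hit at j=12, so smallest k = 12-5 = 7.

7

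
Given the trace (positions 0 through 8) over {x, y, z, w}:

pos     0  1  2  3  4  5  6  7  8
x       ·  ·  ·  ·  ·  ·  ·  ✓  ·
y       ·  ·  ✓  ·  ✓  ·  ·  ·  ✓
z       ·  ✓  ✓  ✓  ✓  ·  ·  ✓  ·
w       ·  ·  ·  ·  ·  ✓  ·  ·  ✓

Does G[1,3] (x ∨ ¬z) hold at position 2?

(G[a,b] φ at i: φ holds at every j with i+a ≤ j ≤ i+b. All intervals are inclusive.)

False

Check (x ∨ ¬z) at every j in [3,5]:
  j=3: false
  j=4: false
  j=5: true
Fails at j=3 → formula fails.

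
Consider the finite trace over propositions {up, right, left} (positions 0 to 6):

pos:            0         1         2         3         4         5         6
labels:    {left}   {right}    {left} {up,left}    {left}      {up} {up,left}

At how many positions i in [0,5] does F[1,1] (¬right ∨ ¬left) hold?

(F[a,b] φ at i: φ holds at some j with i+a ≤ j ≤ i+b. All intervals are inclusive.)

Evaluate at each i in [0,5]:
  i=0: ✓ (witness j=1)
  i=1: ✓ (witness j=2)
  i=2: ✓ (witness j=3)
  i=3: ✓ (witness j=4)
  i=4: ✓ (witness j=5)
  i=5: ✓ (witness j=6)
Positions where it holds: {0, 1, 2, 3, 4, 5} → 6.

6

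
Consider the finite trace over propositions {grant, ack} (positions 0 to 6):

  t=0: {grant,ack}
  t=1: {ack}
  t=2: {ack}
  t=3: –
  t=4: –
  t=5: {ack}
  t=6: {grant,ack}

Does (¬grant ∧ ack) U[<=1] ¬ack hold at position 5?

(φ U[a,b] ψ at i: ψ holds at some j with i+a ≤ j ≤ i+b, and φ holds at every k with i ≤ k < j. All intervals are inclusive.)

False

Need some j in [5,6] with ¬ack, and (¬grant ∧ ack) at every k in [5,j-1].
  j=5: ¬ack false.
  j=6: ¬ack false.
No j in the window works → until fails.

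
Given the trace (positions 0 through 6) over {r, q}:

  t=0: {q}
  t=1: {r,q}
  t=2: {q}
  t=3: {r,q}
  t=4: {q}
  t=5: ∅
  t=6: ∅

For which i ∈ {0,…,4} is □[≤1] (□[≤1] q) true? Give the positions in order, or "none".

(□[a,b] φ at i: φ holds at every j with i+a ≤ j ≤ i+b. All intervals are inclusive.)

0, 1, 2

Evaluate at each i in [0,4]:
  i=0: ✓ (all of [0,1])
  i=1: ✓ (all of [1,2])
  i=2: ✓ (all of [2,3])
  i=3: ✗ (fails at j=4)
  i=4: ✗ (fails at j=4)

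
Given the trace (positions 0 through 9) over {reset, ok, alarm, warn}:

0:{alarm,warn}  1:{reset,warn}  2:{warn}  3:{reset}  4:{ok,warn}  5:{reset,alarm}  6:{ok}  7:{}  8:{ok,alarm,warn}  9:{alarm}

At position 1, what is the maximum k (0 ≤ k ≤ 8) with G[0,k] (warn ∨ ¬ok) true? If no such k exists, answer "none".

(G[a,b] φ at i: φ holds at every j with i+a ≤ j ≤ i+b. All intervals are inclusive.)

4

(warn ∨ ¬ok) must hold from j=1 onward; find where it first fails.
  j=1: holds
  j=2: holds
  j=3: holds
  j=4: holds
  j=5: holds
  j=6: fails
Holds on [1,5], so largest k = 4.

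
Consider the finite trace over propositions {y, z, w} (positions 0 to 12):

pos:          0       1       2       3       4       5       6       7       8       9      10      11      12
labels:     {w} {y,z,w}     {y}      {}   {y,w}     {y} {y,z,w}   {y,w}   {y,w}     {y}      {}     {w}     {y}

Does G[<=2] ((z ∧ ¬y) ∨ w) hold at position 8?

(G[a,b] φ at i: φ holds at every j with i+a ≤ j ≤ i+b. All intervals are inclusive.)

False

Check ((z ∧ ¬y) ∨ w) at every j in [8,10]:
  j=8: true
  j=9: false
  j=10: false
Fails at j=9 → formula fails.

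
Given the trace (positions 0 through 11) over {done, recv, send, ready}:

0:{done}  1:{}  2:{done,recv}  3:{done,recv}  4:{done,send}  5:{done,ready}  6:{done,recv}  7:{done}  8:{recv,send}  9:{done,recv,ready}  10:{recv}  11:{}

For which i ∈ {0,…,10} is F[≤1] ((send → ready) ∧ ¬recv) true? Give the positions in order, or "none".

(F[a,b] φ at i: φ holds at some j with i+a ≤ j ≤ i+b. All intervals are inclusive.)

Evaluate at each i in [0,10]:
  i=0: ✓ (witness j=0)
  i=1: ✓ (witness j=1)
  i=2: ✗ (none in [2,3])
  i=3: ✗ (none in [3,4])
  i=4: ✓ (witness j=5)
  i=5: ✓ (witness j=5)
  i=6: ✓ (witness j=7)
  i=7: ✓ (witness j=7)
  i=8: ✗ (none in [8,9])
  i=9: ✗ (none in [9,10])
  i=10: ✓ (witness j=11)

0, 1, 4, 5, 6, 7, 10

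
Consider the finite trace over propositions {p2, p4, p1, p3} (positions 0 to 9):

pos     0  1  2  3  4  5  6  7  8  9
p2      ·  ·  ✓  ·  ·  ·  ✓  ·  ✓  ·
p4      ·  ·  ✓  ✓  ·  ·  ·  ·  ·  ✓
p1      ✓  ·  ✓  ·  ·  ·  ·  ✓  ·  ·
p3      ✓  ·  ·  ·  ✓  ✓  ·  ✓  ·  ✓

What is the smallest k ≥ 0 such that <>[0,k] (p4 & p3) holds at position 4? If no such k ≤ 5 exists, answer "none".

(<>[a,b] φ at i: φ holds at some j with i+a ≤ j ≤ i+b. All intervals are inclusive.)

Scan j = 4,5,… for (p4 & p3):
  j=4: fails
  j=5: fails
  j=6: fails
  j=7: fails
  j=8: fails
  j=9: holds
First hit at j=9, so smallest k = 9-4 = 5.

5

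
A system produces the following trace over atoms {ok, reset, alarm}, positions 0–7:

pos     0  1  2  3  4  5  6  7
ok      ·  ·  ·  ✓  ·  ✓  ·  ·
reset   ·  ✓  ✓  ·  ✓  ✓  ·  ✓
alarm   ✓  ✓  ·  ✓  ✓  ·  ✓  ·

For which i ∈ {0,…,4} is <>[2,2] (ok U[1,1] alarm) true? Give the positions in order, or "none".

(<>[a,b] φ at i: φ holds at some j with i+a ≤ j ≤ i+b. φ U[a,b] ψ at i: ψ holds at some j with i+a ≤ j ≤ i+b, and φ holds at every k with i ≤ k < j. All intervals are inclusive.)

1, 3

Evaluate at each i in [0,4]:
  i=0: ✗ (none in [2,2])
  i=1: ✓ (witness j=3)
  i=2: ✗ (none in [4,4])
  i=3: ✓ (witness j=5)
  i=4: ✗ (none in [6,6])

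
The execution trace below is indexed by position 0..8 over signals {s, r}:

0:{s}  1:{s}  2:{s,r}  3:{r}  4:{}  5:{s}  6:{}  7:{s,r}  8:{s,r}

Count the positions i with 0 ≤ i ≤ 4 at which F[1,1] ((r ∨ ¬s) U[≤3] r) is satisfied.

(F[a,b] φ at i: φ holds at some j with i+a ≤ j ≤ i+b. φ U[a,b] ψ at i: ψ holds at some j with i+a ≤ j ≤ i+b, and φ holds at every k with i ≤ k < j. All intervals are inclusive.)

Evaluate at each i in [0,4]:
  i=0: ✗ (none in [1,1])
  i=1: ✓ (witness j=2)
  i=2: ✓ (witness j=3)
  i=3: ✗ (none in [4,4])
  i=4: ✗ (none in [5,5])
Positions where it holds: {1, 2} → 2.

2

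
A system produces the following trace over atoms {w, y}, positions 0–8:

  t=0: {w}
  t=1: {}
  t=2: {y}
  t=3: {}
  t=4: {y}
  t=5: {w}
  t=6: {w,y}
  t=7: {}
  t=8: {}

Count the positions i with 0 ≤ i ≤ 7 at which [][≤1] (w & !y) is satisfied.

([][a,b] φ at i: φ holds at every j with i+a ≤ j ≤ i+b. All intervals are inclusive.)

0

Evaluate at each i in [0,7]:
  i=0: ✗ (fails at j=1)
  i=1: ✗ (fails at j=1)
  i=2: ✗ (fails at j=2)
  i=3: ✗ (fails at j=3)
  i=4: ✗ (fails at j=4)
  i=5: ✗ (fails at j=6)
  i=6: ✗ (fails at j=6)
  i=7: ✗ (fails at j=7)
Positions where it holds: {} → 0.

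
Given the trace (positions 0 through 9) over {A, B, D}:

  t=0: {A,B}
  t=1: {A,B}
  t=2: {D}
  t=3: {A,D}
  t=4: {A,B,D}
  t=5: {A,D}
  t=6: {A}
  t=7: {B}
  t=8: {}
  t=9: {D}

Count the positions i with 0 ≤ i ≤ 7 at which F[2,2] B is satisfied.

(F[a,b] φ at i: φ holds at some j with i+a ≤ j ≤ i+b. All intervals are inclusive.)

2

Evaluate at each i in [0,7]:
  i=0: ✗ (none in [2,2])
  i=1: ✗ (none in [3,3])
  i=2: ✓ (witness j=4)
  i=3: ✗ (none in [5,5])
  i=4: ✗ (none in [6,6])
  i=5: ✓ (witness j=7)
  i=6: ✗ (none in [8,8])
  i=7: ✗ (none in [9,9])
Positions where it holds: {2, 5} → 2.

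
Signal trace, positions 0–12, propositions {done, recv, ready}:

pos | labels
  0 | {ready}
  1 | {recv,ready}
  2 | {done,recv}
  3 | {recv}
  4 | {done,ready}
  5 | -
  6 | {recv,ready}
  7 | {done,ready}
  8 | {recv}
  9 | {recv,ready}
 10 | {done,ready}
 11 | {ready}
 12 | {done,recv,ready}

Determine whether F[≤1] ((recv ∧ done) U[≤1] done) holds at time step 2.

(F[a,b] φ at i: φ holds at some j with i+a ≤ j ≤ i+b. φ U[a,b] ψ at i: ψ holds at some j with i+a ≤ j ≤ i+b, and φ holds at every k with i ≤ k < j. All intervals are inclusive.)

Check ((recv ∧ done) U[≤1] done) at each j in [2,3]:
  j=2: holds
  j=3: fails
Found at j=2 → formula holds.

Holds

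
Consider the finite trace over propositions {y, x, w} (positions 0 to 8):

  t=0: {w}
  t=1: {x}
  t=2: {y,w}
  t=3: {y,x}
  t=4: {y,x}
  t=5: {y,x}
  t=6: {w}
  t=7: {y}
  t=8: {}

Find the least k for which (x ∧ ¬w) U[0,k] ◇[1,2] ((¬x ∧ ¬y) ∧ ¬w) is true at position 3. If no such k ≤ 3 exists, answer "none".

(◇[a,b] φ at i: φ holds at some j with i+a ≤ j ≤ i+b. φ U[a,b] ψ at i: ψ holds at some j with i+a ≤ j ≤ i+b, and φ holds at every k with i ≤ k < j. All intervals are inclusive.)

Need earliest j ≥ 3 with ◇[1,2] ((¬x ∧ ¬y) ∧ ¬w), and (x ∧ ¬w) at every k in [3,j-1].
  j=3: rhs fails.
  j=4: rhs fails.
  j=5: rhs fails.
  j=6: rhs holds; lhs holds on [3,5]. k = 3.

3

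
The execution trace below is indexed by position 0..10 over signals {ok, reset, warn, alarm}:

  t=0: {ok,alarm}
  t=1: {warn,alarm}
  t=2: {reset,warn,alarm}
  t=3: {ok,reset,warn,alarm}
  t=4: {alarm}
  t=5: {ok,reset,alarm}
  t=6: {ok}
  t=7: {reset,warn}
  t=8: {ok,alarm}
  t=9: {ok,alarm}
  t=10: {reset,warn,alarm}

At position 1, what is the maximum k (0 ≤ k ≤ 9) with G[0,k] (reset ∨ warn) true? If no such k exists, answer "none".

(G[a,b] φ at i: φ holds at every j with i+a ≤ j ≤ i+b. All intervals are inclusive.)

2

(reset ∨ warn) must hold from j=1 onward; find where it first fails.
  j=1: holds
  j=2: holds
  j=3: holds
  j=4: fails
Holds on [1,3], so largest k = 2.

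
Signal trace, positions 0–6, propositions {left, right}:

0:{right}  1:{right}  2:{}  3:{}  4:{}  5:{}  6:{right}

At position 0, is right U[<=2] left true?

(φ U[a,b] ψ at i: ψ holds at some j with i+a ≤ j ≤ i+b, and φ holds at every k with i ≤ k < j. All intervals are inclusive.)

Does not hold

Need some j in [0,2] with left, and right at every k in [0,j-1].
  j=0: left false.
  j=1: left false.
  j=2: left false.
No j in the window works → until fails.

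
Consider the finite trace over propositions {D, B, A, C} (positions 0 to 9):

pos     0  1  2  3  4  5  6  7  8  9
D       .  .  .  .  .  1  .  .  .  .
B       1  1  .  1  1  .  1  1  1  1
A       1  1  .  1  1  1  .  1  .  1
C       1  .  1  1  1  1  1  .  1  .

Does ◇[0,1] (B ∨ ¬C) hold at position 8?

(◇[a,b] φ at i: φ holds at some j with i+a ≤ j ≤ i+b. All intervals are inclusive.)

Check (B ∨ ¬C) at each j in [8,9]:
  j=8: true
  j=9: true
Found at j=8 → formula holds.

True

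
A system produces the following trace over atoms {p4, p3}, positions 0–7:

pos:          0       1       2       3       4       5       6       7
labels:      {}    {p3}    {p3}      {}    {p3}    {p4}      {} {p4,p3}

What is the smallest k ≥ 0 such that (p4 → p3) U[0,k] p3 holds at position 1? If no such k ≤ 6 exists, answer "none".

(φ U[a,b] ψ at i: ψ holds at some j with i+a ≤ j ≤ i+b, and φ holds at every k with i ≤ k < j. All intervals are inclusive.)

0

Need earliest j ≥ 1 with p3, and (p4 → p3) at every k in [1,j-1].
  j=1: rhs holds (empty prefix). k = 0.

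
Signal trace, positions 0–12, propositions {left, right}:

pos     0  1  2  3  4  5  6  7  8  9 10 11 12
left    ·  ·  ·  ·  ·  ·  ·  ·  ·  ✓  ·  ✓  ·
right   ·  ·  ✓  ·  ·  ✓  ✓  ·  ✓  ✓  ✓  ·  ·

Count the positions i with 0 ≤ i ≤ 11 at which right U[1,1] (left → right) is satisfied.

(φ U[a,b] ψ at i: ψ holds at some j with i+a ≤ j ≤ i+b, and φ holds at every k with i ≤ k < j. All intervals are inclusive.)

Evaluate at each i in [0,11]:
  i=0: ✗ (lhs fails at k=0 before rhs at j=1)
  i=1: ✗ (lhs fails at k=1 before rhs at j=2)
  i=2: ✓ (rhs at j=3; lhs holds on [2,2])
  i=3: ✗ (lhs fails at k=3 before rhs at j=4)
  i=4: ✗ (lhs fails at k=4 before rhs at j=5)
  i=5: ✓ (rhs at j=6; lhs holds on [5,5])
  i=6: ✓ (rhs at j=7; lhs holds on [6,6])
  i=7: ✗ (lhs fails at k=7 before rhs at j=8)
  i=8: ✓ (rhs at j=9; lhs holds on [8,8])
  i=9: ✓ (rhs at j=10; lhs holds on [9,9])
  i=10: ✗ (no rhs in [11,11])
  i=11: ✗ (lhs fails at k=11 before rhs at j=12)
Positions where it holds: {2, 5, 6, 8, 9} → 5.

5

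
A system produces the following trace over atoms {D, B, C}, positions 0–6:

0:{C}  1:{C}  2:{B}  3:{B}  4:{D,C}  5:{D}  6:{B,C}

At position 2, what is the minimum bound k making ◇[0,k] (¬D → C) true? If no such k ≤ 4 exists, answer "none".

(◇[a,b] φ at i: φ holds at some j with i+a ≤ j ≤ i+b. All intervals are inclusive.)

Scan j = 2,3,… for (¬D → C):
  j=2: fails
  j=3: fails
  j=4: holds
First hit at j=4, so smallest k = 4-2 = 2.

2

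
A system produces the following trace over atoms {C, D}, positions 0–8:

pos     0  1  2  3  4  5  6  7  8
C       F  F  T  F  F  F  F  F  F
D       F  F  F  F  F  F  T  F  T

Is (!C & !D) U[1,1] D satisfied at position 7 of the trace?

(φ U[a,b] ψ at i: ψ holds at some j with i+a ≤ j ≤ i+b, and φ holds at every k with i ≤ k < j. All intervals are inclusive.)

Need some j in [8,8] with D, and (!C & !D) at every k in [7,j-1].
  j=8: D holds; (!C & !D) holds at every k in [7,7] → satisfied.

True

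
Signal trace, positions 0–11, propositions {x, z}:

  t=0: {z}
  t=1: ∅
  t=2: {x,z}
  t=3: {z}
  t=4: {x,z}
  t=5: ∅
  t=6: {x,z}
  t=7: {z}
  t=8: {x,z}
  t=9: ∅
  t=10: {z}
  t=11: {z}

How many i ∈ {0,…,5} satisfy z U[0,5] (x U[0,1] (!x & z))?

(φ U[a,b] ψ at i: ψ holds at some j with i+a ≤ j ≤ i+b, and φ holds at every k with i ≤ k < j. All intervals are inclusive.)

Evaluate at each i in [0,5]:
  i=0: ✓ (rhs at j=0)
  i=1: ✗ (lhs fails at k=1 before rhs at j=2)
  i=2: ✓ (rhs at j=2)
  i=3: ✓ (rhs at j=3)
  i=4: ✗ (lhs fails at k=5 before rhs at j=6)
  i=5: ✗ (lhs fails at k=5 before rhs at j=6)
Positions where it holds: {0, 2, 3} → 3.

3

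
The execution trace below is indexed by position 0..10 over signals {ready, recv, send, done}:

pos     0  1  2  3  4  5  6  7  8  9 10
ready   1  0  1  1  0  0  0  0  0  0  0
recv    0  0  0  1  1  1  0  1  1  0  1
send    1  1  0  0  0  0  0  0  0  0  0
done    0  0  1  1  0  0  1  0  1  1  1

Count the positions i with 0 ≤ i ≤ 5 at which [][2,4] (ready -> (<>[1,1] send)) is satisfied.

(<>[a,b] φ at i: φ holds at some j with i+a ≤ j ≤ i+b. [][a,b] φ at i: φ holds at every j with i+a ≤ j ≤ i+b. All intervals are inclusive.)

4

Evaluate at each i in [0,5]:
  i=0: ✗ (fails at j=2)
  i=1: ✗ (fails at j=3)
  i=2: ✓ (all of [4,6])
  i=3: ✓ (all of [5,7])
  i=4: ✓ (all of [6,8])
  i=5: ✓ (all of [7,9])
Positions where it holds: {2, 3, 4, 5} → 4.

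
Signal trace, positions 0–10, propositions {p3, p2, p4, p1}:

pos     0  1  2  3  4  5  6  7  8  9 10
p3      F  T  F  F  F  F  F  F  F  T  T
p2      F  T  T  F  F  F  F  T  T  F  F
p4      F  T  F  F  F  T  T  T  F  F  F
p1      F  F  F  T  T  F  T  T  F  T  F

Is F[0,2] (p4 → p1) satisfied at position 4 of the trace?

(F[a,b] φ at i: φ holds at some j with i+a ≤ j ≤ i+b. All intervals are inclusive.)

Check (p4 → p1) at each j in [4,6]:
  j=4: true
  j=5: false
  j=6: true
Found at j=4 → formula holds.

Holds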